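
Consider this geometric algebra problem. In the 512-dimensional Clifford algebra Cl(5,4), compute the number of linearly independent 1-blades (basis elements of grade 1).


Number of grade-k basis blades in Cl(p,q) with n = p + q is C(n, k).
n = 5 + 4 = 9
C(9, 1) = 9! / (1! * 8!)
= 362880 / (1 * 40320)
= 9


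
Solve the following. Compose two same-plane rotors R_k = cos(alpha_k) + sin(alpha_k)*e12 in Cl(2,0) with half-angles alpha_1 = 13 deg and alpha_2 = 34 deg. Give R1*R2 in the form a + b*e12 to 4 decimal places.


Same-plane rotors commute and their half-angles add:
R1*R2 = cos(a1 + a2) + sin(a1 + a2)*e12.
a1 + a2 = 13 + 34 = 47 deg
cos(47 deg) = 0.6820
sin(47 deg) = 0.7314
R1*R2 = 0.6820 + 0.7314*e12


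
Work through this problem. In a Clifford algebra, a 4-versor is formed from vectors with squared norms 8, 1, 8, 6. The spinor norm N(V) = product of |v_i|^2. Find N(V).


Spinor norm N(V) = |v1|^2 * |v2|^2 * ... * |v4|^2
= 8 * 1 * 8 * 6
Running product: 8, 8, 64, 384
N(V) = 384


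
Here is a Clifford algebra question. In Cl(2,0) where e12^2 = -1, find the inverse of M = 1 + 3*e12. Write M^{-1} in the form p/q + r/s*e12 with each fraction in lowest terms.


M = 1 + 3*e12, where e12^2 = -1.
Since M commutes with its reverse ~M = a - b*e12, M * ~M = a^2 - b^2*e12^2 = a^2 + b^2.
So M^{-1} = ~M / (a^2 + b^2) = (a - b*e12)/(a^2 + b^2).
a^2 + b^2 = 1 + 9 = 10
Scalar part = 1/10 = 1/10
Bivector coeff = -3/10 = -3/10
M^{-1} = 1/10 - 3/10*e12


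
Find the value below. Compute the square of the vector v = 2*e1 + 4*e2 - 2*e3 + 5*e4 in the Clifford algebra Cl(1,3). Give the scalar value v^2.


v^2 = sum of c_i^2 * e_i^2
Positive signature terms (e_i^2 = +1): 2^2 = 4
Negative signature terms (e_j^2 = -1): 4^2 + (-2)^2 + 5^2 = 45
v^2 = 4 - 45 = -41


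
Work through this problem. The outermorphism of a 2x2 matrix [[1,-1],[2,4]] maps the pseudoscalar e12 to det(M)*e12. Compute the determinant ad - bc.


The outermorphism of a linear map f sends e1^e2 to f(e1)^f(e2).
f(e1) = 1*e1 + 2*e2
f(e2) = -1*e1 + 4*e2
f(e1) ^ f(e2) = (1*e1 + 2*e2) ^ (-1*e1 + 4*e2)
= 1*4*e12 + 2*(-1)*e21
= (4 - (-2))*e12
= 6*e12
Coefficient = 6


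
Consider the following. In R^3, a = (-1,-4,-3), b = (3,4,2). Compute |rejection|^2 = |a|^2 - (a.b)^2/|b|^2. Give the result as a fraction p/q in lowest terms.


|a|^2 = (-1)^2 + (-4)^2 + (-3)^2 = 26
|b|^2 = 3^2 + 4^2 + 2^2 = 29
a . b = (-1)*3 + (-4)*4 + (-3)*2 = -25
(a.b)^2 = (-25)^2 = 625
|rej|^2 = 26 - 625/29
= (754 - 625)/29
= 129/29
In lowest terms: 129/29


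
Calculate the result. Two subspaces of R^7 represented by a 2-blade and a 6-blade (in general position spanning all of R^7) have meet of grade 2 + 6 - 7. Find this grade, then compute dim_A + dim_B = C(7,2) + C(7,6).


Meet grade = grade(A) + grade(B) - n
= 2 + 6 - 7 = 1
C(7,2) = 21
C(7,6) = 7
dim_A + dim_B = 21 + 7 = 28


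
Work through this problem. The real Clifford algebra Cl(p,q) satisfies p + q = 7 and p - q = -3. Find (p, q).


We need p + q = 7 and p - q = -3.
Adding: 2p = 7 + (-3) = 4, so p = 2.
Then q = 7 - 2 = 5.
(p, q) = (2, 5)


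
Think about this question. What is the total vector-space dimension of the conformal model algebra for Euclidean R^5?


The conformal model of R^5 uses Cl(6,1): the 5 Euclidean generators plus two extra orthogonal generators e+ (e+^2 = +1) and e- (e-^2 = -1), from which the null vectors e0, einf are built.
Number of generators m = 5 + 2 = 7.
dim Cl(p,q) = 2^m = 2^7 = 128


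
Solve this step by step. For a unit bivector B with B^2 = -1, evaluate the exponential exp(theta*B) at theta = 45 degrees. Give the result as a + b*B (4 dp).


For a unit bivector B with B^2 = -1, the exponential series gives
e^(theta*B) = cos(theta) + sin(theta)*B (the GA analogue of Euler's formula).
theta = 45 degrees = 0.785398 rad
cos(45 deg) = 0.7071
sin(45 deg) = 0.7071
exp(theta*B) = 0.7071 + 0.7071*B


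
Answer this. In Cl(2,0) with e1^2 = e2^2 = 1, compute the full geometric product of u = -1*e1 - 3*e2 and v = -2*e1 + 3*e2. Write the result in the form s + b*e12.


Expand: (-1*e1 - 3*e2)(-2*e1 + 3*e2)
= (-1)*(-2)*e1e1 + (-1)*3*e1e2 + (-3)*(-2)*e2e1 + (-3)*3*e2e2
Using e1^2 = e2^2 = 1, e2e1 = -e1e2:
Scalar part s = (-1)*(-2) + (-3)*3 = 2 + (-9) = -7
Bivector part b = (-1)*3 - (-3)*(-2) = -3 - 6 = -9
uv = -7 - 9*e12


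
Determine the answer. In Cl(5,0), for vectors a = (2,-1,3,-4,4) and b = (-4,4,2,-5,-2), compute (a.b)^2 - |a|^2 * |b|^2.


a . b = 2*(-4) + (-1)*4 + 3*2 + (-4)*(-5) + 4*(-2)
= -8 + (-4) + 6 + 20 + (-8) = 6
|a|^2 = 2^2 + (-1)^2 + 3^2 + (-4)^2 + 4^2 = 46
|b|^2 = (-4)^2 + 4^2 + 2^2 + (-5)^2 + (-2)^2 = 65
(a.b)^2 = 6^2 = 36
|a|^2 * |b|^2 = 46 * 65 = 2990
Result = 36 - 2990 = -2954


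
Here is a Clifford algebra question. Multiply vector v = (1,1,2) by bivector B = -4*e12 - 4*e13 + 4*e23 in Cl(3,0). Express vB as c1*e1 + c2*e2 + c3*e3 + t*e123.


vB has grade-1 (vector) and grade-3 (trivector) parts: vB = (v _| B) + (v ^ B).
Vector part <vB>_1:
  e1: -v2*b12 - v3*b13 = -(1)*(-4) - (2)*(-4) = 12
  e2: v1*b12 - v3*b23 = (1)*(-4) - (2)*(4) = -12
  e3: v1*b13 + v2*b23 = (1)*(-4) + (1)*(4) = 0
Trivector part <vB>_3:
  e123: v1*b23 - v2*b13 + v3*b12 = (1)*(4) - (1)*(-4) + (2)*(-4) = 0
vB = 12*e1 - 12*e2 + 0*e3 + 0*e123


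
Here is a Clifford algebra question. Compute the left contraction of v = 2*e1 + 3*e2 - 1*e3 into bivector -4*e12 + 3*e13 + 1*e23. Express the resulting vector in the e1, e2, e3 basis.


Left contraction v _| B = <vB>_1 (grade-1 part of the geometric product vB).
Using e1_|e12 = e2, e2_|e12 = -e1, e1_|e13 = e3, e3_|e13 = -e1, e2_|e23 = e3, e3_|e23 = -e2:
e1 coeff: -v2*b12 - v3*b13 = -(3)*(-4) - (-1)*(3) = 15
e2 coeff: v1*b12 - v3*b23 = (2)*(-4) - (-1)*(1) = -7
e3 coeff: v1*b13 + v2*b23 = (2)*(3) + (3)*(1) = 9
v _| B = 15*e1 - 7*e2 + 9*e3


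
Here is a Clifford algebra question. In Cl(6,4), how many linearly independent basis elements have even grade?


Even subalgebra dimension = 2^(n-1)
n = 6 + 4 = 10
2^(10 - 1) = 2^9 = 512
Verification: sum of C(10,k) for even k = 1 + 45 + 210 + 210 + 45 + 1 = 512
Result = 512


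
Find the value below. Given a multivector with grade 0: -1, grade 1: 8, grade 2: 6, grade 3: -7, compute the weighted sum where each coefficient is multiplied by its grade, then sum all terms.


Grade-weighted sum = sum of grade_k * coefficient_k
0*(-1) = 0
1*8 = 8
2*6 = 12
3*(-7) = -21
Total = 0 + 8 + 12 + (-21) = -1


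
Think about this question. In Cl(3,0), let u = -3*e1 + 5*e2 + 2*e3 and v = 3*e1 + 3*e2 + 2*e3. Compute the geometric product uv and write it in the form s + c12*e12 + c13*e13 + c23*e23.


In Cl(3,0): e_i^2 = 1, e_ie_j = -e_je_i for i != j.
Scalar part = u . v = (-3)*3 + 5*3 + 2*2
= -9 + 15 + 4 = 10
e12 coeff = (-3)*3 - 5*3 = -9 - 15 = -24
e13 coeff = (-3)*2 - 2*3 = -6 - 6 = -12
e23 coeff = 5*2 - 2*3 = 10 - 6 = 4
uv = 10 - 24*e12 - 12*e13 + 4*e23


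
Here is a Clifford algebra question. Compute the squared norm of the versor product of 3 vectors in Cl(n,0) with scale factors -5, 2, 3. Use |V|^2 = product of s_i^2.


Each vector v_i has |v_i|^2 = s_i^2
Squared scales: (-5)^2 = 25, 2^2 = 4, 3^2 = 9
|V|^2 = 25 * 4 * 9
= 900


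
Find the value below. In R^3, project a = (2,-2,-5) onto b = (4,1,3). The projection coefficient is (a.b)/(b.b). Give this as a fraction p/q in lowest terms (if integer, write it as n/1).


Projection coefficient = (a . b) / (b . b)
a . b = 2*4 + (-2)*1 + (-5)*3
= 8 + (-2) + (-15) = -9
b . b = 4^2 + 1^2 + 3^2
= 16 + 1 + 9 = 26
Coefficient = -9/26
In lowest terms: -9/26


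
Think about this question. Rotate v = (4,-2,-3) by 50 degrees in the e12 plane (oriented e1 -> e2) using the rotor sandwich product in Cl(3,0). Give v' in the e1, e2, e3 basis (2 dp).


Rotor R = cos(25deg) - sin(25deg)*e12
Rotation angle theta = 2 * 25 = 50 degrees in the e12 plane (e1 -> e2).
The component perpendicular to the plane (e3) is invariant: v'_3 = v3 = -3.00
cos(50deg) = 0.6428, sin(50deg) = 0.7660
v'_1 = v1*cos(theta) - v2*sin(theta) = 4*0.6428 - (-2)*0.7660 = 4.10
v'_2 = v1*sin(theta) + v2*cos(theta) = 4*0.7660 + (-2)*0.6428 = 1.78
v' = 4.10*e1 + 1.78*e2 - 3.00*e3


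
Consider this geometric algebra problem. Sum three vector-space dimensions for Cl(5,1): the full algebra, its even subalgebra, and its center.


n = 5 + 1 = 6
Total dim = 2^6 = 64
Even subalgebra dim = 2^5 = 32
n is even, so center dim = 1
Sum = 64 + 32 + 1 = 97


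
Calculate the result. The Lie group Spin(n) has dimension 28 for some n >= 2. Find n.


dim Spin(n) = dim so(n) = n(n-1)/2.
Solve n(n-1)/2 = 28, i.e. n^2 - n - 56 = 0.
Discriminant = 1 + 8*28 = 225
n = (1 + sqrt(225))/2 = (1 + 15)/2 = 8


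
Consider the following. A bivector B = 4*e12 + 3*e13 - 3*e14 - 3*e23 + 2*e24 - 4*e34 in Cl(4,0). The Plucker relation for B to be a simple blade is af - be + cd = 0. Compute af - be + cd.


Plucker relation: af - be + cd
a*f = 4*(-4) = -16
b*e = 3*2 = 6
c*d = (-3)*(-3) = 9
af - be + cd = -16 - 6 + 9
= -13


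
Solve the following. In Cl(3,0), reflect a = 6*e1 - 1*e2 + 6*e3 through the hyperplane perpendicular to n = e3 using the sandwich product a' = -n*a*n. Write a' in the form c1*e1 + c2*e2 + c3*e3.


Reflection formula: a' = -n*a*n, with n = e3 (unit vector, n^2 = 1).
For reflection through hyperplane perp to e3:
The component along e3 flips sign, others stay.
a = (6, -1, 6)
a' = (6, -1, -6)
a' = 6*e1 - 1*e2 - 6*e3


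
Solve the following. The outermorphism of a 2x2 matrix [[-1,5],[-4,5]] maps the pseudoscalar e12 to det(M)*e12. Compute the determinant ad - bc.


The outermorphism of a linear map f sends e1^e2 to f(e1)^f(e2).
f(e1) = -1*e1 - 4*e2
f(e2) = 5*e1 + 5*e2
f(e1) ^ f(e2) = (-1*e1 - 4*e2) ^ (5*e1 + 5*e2)
= (-1)*5*e12 + (-4)*5*e21
= (-5 - (-20))*e12
= 15*e12
Coefficient = 15


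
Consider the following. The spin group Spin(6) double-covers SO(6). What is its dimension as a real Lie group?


Spin(n) double-covers SO(n); both have Lie algebra so(n) of dimension n(n-1)/2.
n = 6
n(n-1) = 6 * 5 = 30
dim Spin(6) = 30/2 = 15


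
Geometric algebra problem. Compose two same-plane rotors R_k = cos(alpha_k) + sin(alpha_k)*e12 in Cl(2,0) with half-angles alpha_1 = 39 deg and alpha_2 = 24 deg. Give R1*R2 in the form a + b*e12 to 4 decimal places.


Same-plane rotors commute and their half-angles add:
R1*R2 = cos(a1 + a2) + sin(a1 + a2)*e12.
a1 + a2 = 39 + 24 = 63 deg
cos(63 deg) = 0.4540
sin(63 deg) = 0.8910
R1*R2 = 0.4540 + 0.8910*e12


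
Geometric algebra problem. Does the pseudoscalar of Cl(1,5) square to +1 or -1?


The pseudoscalar I = e1...e_n (product of all n generators) of Cl(p,q) satisfies I^2 = (-1)^(q + n(n-1)/2).
p = 1, q = 5, n = p + q = 6
n(n-1)/2 = 6 * 5 / 2 = 15
Exponent = q + n(n-1)/2 = 5 + 15 = 20
I^2 = (-1)^20 = +1


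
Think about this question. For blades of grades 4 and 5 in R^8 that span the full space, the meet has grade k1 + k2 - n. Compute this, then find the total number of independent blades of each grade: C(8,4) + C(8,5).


Meet grade = grade(A) + grade(B) - n
= 4 + 5 - 8 = 1
C(8,4) = 70
C(8,5) = 56
dim_A + dim_B = 70 + 56 = 126


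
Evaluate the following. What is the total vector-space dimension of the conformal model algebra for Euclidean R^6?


The conformal model of R^6 uses Cl(7,1): the 6 Euclidean generators plus two extra orthogonal generators e+ (e+^2 = +1) and e- (e-^2 = -1), from which the null vectors e0, einf are built.
Number of generators m = 6 + 2 = 8.
dim Cl(p,q) = 2^m = 2^8 = 256


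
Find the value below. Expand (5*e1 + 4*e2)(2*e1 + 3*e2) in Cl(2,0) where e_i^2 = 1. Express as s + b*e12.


Expand: (5*e1 + 4*e2)(2*e1 + 3*e2)
= 5*2*e1e1 + 5*3*e1e2 + 4*2*e2e1 + 4*3*e2e2
Using e1^2 = e2^2 = 1, e2e1 = -e1e2:
Scalar part s = 5*2 + 4*3 = 10 + 12 = 22
Bivector part b = 5*3 - 4*2 = 15 - 8 = 7
uv = 22 + 7*e12


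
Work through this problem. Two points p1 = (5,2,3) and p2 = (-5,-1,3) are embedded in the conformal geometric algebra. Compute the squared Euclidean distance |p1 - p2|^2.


p1 - p2 = (10, 3, 0)
|p1 - p2|^2 = 10^2 + 3^2 + 0^2
= 100 + 9 + 0
= 109


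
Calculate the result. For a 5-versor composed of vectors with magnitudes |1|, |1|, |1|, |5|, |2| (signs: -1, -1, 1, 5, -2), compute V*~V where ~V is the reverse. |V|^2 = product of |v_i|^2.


Each vector v_i has |v_i|^2 = s_i^2
Squared scales: (-1)^2 = 1, (-1)^2 = 1, 1^2 = 1, 5^2 = 25, (-2)^2 = 4
|V|^2 = 1 * 1 * 1 * 25 * 4
= 100


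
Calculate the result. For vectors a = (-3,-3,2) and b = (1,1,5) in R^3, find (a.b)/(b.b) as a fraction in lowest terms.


Projection coefficient = (a . b) / (b . b)
a . b = (-3)*1 + (-3)*1 + 2*5
= -3 + (-3) + 10 = 4
b . b = 1^2 + 1^2 + 5^2
= 1 + 1 + 25 = 27
Coefficient = 4/27
In lowest terms: 4/27


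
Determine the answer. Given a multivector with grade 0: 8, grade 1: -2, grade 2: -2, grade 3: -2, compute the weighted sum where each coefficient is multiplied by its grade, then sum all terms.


Grade-weighted sum = sum of grade_k * coefficient_k
0*8 = 0
1*(-2) = -2
2*(-2) = -4
3*(-2) = -6
Total = 0 + (-2) + (-4) + (-6) = -12


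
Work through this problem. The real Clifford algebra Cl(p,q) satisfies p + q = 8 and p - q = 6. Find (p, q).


We need p + q = 8 and p - q = 6.
Adding: 2p = 8 + 6 = 14, so p = 7.
Then q = 8 - 7 = 1.
(p, q) = (7, 1)


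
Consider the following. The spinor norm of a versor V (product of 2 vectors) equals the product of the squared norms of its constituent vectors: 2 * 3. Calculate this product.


Spinor norm N(V) = |v1|^2 * |v2|^2 * ... * |v2|^2
= 2 * 3
Running product: 2, 6
N(V) = 6


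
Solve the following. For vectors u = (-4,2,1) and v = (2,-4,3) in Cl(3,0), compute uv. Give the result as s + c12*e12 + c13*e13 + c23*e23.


In Cl(3,0): e_i^2 = 1, e_ie_j = -e_je_i for i != j.
Scalar part = u . v = (-4)*2 + 2*(-4) + 1*3
= -8 + (-8) + 3 = -13
e12 coeff = (-4)*(-4) - 2*2 = 16 - 4 = 12
e13 coeff = (-4)*3 - 1*2 = -12 - 2 = -14
e23 coeff = 2*3 - 1*(-4) = 6 - (-4) = 10
uv = -13 + 12*e12 - 14*e13 + 10*e23


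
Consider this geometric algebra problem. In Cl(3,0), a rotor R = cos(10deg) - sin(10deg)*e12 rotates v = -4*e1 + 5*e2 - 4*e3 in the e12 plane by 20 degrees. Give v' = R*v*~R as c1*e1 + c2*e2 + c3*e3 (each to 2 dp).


Rotor R = cos(10deg) - sin(10deg)*e12
Rotation angle theta = 2 * 10 = 20 degrees in the e12 plane (e1 -> e2).
The component perpendicular to the plane (e3) is invariant: v'_3 = v3 = -4.00
cos(20deg) = 0.9397, sin(20deg) = 0.3420
v'_1 = v1*cos(theta) - v2*sin(theta) = -4*0.9397 - 5*0.3420 = -5.47
v'_2 = v1*sin(theta) + v2*cos(theta) = -4*0.3420 + 5*0.9397 = 3.33
v' = -5.47*e1 + 3.33*e2 - 4.00*e3


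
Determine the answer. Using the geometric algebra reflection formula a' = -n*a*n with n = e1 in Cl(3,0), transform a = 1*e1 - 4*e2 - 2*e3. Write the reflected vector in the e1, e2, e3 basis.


Reflection formula: a' = -n*a*n, with n = e1 (unit vector, n^2 = 1).
For reflection through hyperplane perp to e1:
The component along e1 flips sign, others stay.
a = (1, -4, -2)
a' = (-1, -4, -2)
a' = -1*e1 - 4*e2 - 2*e3


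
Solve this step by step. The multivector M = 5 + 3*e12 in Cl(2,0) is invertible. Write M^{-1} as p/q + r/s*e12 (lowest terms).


M = 5 + 3*e12, where e12^2 = -1.
Since M commutes with its reverse ~M = a - b*e12, M * ~M = a^2 - b^2*e12^2 = a^2 + b^2.
So M^{-1} = ~M / (a^2 + b^2) = (a - b*e12)/(a^2 + b^2).
a^2 + b^2 = 25 + 9 = 34
Scalar part = 5/34 = 5/34
Bivector coeff = -3/34 = -3/34
M^{-1} = 5/34 - 3/34*e12


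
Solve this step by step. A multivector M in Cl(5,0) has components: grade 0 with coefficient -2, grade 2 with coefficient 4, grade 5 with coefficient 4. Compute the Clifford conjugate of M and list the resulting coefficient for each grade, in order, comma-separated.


Clifford conjugate sign for grade k: (-1)^(k(k+1)/2)
Grade 0: (-1)^(0*1/2) = (-1)^0 = 1, coeff -2 -> -2
Grade 2: (-1)^(2*3/2) = (-1)^3 = -1, coeff 4 -> -4
Grade 5: (-1)^(5*6/2) = (-1)^15 = -1, coeff 4 -> -4
Conjugated coefficients: -2, -4, -4


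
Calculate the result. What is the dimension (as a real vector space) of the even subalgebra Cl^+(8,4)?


Even subalgebra dimension = 2^(n-1)
n = 8 + 4 = 12
2^(12 - 1) = 2^11 = 2048
Verification: sum of C(12,k) for even k = 1 + 66 + 495 + 924 + 495 + 66 + 1 = 2048
Result = 2048


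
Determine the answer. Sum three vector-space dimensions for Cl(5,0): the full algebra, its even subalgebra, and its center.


n = 5 + 0 = 5
Total dim = 2^5 = 32
Even subalgebra dim = 2^4 = 16
n is odd, so center dim = 2
Sum = 32 + 16 + 2 = 50


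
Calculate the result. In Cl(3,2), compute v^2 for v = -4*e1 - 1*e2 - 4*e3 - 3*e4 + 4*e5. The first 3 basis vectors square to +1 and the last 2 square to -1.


v^2 = sum of c_i^2 * e_i^2
Positive signature terms (e_i^2 = +1): (-4)^2 + (-1)^2 + (-4)^2 = 33
Negative signature terms (e_j^2 = -1): (-3)^2 + 4^2 = 25
v^2 = 33 - 25 = 8


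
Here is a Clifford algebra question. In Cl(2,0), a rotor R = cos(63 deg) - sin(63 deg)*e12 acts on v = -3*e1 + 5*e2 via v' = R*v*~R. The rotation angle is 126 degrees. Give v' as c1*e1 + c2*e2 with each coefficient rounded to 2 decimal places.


Rotor R = cos(63deg) - sin(63deg)*e12
Rotation angle theta = 2 * 63 = 126 degrees
v' = R*v*~R rotates v by theta.
cos(126deg) = -0.5878, sin(126deg) = 0.8090
v'_1 = -3*cos(126deg) - 5*sin(126deg)
= -3*(-0.5878) - 5*0.8090
= -2.28
v'_2 = -3*sin(126deg) + 5*cos(126deg)
= -3*0.8090 + 5*(-0.5878)
= -5.37
v' = -2.28*e1 - 5.37*e2


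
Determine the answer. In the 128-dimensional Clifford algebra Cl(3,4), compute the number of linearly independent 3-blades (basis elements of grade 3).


Number of grade-k basis blades in Cl(p,q) with n = p + q is C(n, k).
n = 3 + 4 = 7
C(7, 3) = 7! / (3! * 4!)
= 5040 / (6 * 24)
= 35


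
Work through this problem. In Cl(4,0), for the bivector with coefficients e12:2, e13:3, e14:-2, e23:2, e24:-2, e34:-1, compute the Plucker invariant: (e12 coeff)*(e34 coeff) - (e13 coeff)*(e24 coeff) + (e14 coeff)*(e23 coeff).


Plucker relation: af - be + cd
a*f = 2*(-1) = -2
b*e = 3*(-2) = -6
c*d = (-2)*2 = -4
af - be + cd = -2 - (-6) + (-4)
= 0


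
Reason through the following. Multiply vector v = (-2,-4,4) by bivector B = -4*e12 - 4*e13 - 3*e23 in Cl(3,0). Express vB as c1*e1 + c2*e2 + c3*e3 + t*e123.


vB has grade-1 (vector) and grade-3 (trivector) parts: vB = (v _| B) + (v ^ B).
Vector part <vB>_1:
  e1: -v2*b12 - v3*b13 = -(-4)*(-4) - (4)*(-4) = 0
  e2: v1*b12 - v3*b23 = (-2)*(-4) - (4)*(-3) = 20
  e3: v1*b13 + v2*b23 = (-2)*(-4) + (-4)*(-3) = 20
Trivector part <vB>_3:
  e123: v1*b23 - v2*b13 + v3*b12 = (-2)*(-3) - (-4)*(-4) + (4)*(-4) = -26
vB = 0*e1 + 20*e2 + 20*e3 - 26*e123


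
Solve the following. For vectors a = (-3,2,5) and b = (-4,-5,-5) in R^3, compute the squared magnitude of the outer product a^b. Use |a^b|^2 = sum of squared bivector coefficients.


a wedge b = (a1*b2 - a2*b1)*e12 + (a1*b3 - a3*b1)*e13 + (a2*b3 - a3*b2)*e23
e12 coeff: (-3)*(-5) - 2*(-4) = 15 - (-8) = 23
e13 coeff: (-3)*(-5) - 5*(-4) = 15 - (-20) = 35
e23 coeff: 2*(-5) - 5*(-5) = -10 - (-25) = 15
|a wedge b|^2 = 23^2 + 35^2 + 15^2
= 529 + 1225 + 225
= 1979


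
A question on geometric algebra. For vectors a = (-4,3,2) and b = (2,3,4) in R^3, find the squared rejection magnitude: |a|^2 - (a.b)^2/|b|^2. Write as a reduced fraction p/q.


|a|^2 = (-4)^2 + 3^2 + 2^2 = 29
|b|^2 = 2^2 + 3^2 + 4^2 = 29
a . b = (-4)*2 + 3*3 + 2*4 = 9
(a.b)^2 = 9^2 = 81
|rej|^2 = 29 - 81/29
= (841 - 81)/29
= 760/29
In lowest terms: 760/29


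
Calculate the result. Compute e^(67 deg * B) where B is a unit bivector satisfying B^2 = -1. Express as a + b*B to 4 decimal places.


For a unit bivector B with B^2 = -1, the exponential series gives
e^(theta*B) = cos(theta) + sin(theta)*B (the GA analogue of Euler's formula).
theta = 67 degrees = 1.169371 rad
cos(67 deg) = 0.3907
sin(67 deg) = 0.9205
exp(theta*B) = 0.3907 + 0.9205*B


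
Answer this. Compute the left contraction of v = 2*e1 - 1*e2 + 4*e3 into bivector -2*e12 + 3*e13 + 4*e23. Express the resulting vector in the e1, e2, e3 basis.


Left contraction v _| B = <vB>_1 (grade-1 part of the geometric product vB).
Using e1_|e12 = e2, e2_|e12 = -e1, e1_|e13 = e3, e3_|e13 = -e1, e2_|e23 = e3, e3_|e23 = -e2:
e1 coeff: -v2*b12 - v3*b13 = -(-1)*(-2) - (4)*(3) = -14
e2 coeff: v1*b12 - v3*b23 = (2)*(-2) - (4)*(4) = -20
e3 coeff: v1*b13 + v2*b23 = (2)*(3) + (-1)*(4) = 2
v _| B = -14*e1 - 20*e2 + 2*e3


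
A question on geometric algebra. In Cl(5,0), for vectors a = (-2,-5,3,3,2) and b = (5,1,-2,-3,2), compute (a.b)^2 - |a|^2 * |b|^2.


a . b = (-2)*5 + (-5)*1 + 3*(-2) + 3*(-3) + 2*2
= -10 + (-5) + (-6) + (-9) + 4 = -26
|a|^2 = (-2)^2 + (-5)^2 + 3^2 + 3^2 + 2^2 = 51
|b|^2 = 5^2 + 1^2 + (-2)^2 + (-3)^2 + 2^2 = 43
(a.b)^2 = (-26)^2 = 676
|a|^2 * |b|^2 = 51 * 43 = 2193
Result = 676 - 2193 = -1517


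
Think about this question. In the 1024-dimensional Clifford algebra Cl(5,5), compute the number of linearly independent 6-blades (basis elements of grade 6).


Number of grade-k basis blades in Cl(p,q) with n = p + q is C(n, k).
n = 5 + 5 = 10
C(10, 6) = 10! / (6! * 4!)
= 3628800 / (720 * 24)
= 210


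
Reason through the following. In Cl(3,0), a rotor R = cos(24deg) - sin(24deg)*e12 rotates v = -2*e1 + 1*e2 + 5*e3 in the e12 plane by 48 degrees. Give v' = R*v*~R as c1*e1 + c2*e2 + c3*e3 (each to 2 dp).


Rotor R = cos(24deg) - sin(24deg)*e12
Rotation angle theta = 2 * 24 = 48 degrees in the e12 plane (e1 -> e2).
The component perpendicular to the plane (e3) is invariant: v'_3 = v3 = 5.00
cos(48deg) = 0.6691, sin(48deg) = 0.7431
v'_1 = v1*cos(theta) - v2*sin(theta) = -2*0.6691 - 1*0.7431 = -2.08
v'_2 = v1*sin(theta) + v2*cos(theta) = -2*0.7431 + 1*0.6691 = -0.82
v' = -2.08*e1 - 0.82*e2 + 5.00*e3


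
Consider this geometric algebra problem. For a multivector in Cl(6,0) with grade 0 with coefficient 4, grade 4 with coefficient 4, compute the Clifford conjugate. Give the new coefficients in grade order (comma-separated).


Clifford conjugate sign for grade k: (-1)^(k(k+1)/2)
Grade 0: (-1)^(0*1/2) = (-1)^0 = 1, coeff 4 -> 4
Grade 4: (-1)^(4*5/2) = (-1)^10 = 1, coeff 4 -> 4
Conjugated coefficients: 4, 4


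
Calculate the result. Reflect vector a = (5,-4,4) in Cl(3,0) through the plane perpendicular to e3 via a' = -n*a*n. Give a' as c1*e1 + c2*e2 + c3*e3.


Reflection formula: a' = -n*a*n, with n = e3 (unit vector, n^2 = 1).
For reflection through hyperplane perp to e3:
The component along e3 flips sign, others stay.
a = (5, -4, 4)
a' = (5, -4, -4)
a' = 5*e1 - 4*e2 - 4*e3


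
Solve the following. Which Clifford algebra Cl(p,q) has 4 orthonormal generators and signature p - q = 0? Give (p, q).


We need p + q = 4 and p - q = 0.
Adding: 2p = 4 + 0 = 4, so p = 2.
Then q = 4 - 2 = 2.
(p, q) = (2, 2)


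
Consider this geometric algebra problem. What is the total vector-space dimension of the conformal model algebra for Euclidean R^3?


The conformal model of R^3 uses Cl(4,1): the 3 Euclidean generators plus two extra orthogonal generators e+ (e+^2 = +1) and e- (e-^2 = -1), from which the null vectors e0, einf are built.
Number of generators m = 3 + 2 = 5.
dim Cl(p,q) = 2^m = 2^5 = 32


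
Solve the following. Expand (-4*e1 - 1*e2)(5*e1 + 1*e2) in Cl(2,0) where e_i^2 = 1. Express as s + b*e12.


Expand: (-4*e1 - 1*e2)(5*e1 + 1*e2)
= (-4)*5*e1e1 + (-4)*1*e1e2 + (-1)*5*e2e1 + (-1)*1*e2e2
Using e1^2 = e2^2 = 1, e2e1 = -e1e2:
Scalar part s = (-4)*5 + (-1)*1 = -20 + (-1) = -21
Bivector part b = (-4)*1 - (-1)*5 = -4 - (-5) = 1
uv = -21 + 1*e12


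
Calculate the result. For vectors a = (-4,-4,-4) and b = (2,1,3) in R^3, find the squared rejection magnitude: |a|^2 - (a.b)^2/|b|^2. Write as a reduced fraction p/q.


|a|^2 = (-4)^2 + (-4)^2 + (-4)^2 = 48
|b|^2 = 2^2 + 1^2 + 3^2 = 14
a . b = (-4)*2 + (-4)*1 + (-4)*3 = -24
(a.b)^2 = (-24)^2 = 576
|rej|^2 = 48 - 576/14
= (672 - 576)/14
= 96/14
In lowest terms: 48/7


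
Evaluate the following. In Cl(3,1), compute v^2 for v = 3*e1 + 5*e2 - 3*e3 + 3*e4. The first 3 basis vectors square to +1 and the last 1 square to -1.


v^2 = sum of c_i^2 * e_i^2
Positive signature terms (e_i^2 = +1): 3^2 + 5^2 + (-3)^2 = 43
Negative signature terms (e_j^2 = -1): 3^2 = 9
v^2 = 43 - 9 = 34


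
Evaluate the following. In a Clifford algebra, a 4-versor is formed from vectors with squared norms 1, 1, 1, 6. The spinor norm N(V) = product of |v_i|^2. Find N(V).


Spinor norm N(V) = |v1|^2 * |v2|^2 * ... * |v4|^2
= 1 * 1 * 1 * 6
Running product: 1, 1, 1, 6
N(V) = 6


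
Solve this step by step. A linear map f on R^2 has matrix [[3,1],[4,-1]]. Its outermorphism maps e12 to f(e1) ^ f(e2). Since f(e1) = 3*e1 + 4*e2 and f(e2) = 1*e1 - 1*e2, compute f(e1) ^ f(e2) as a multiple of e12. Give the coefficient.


The outermorphism of a linear map f sends e1^e2 to f(e1)^f(e2).
f(e1) = 3*e1 + 4*e2
f(e2) = 1*e1 - 1*e2
f(e1) ^ f(e2) = (3*e1 + 4*e2) ^ (1*e1 - 1*e2)
= 3*(-1)*e12 + 4*1*e21
= (-3 - 4)*e12
= -7*e12
Coefficient = -7


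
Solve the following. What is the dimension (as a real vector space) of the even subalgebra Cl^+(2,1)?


Even subalgebra dimension = 2^(n-1)
n = 2 + 1 = 3
2^(3 - 1) = 2^2 = 4
Verification: sum of C(3,k) for even k = 1 + 3 = 4
Result = 4


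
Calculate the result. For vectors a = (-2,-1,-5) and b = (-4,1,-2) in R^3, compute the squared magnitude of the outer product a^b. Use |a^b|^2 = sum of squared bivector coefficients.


a wedge b = (a1*b2 - a2*b1)*e12 + (a1*b3 - a3*b1)*e13 + (a2*b3 - a3*b2)*e23
e12 coeff: (-2)*1 - (-1)*(-4) = -2 - 4 = -6
e13 coeff: (-2)*(-2) - (-5)*(-4) = 4 - 20 = -16
e23 coeff: (-1)*(-2) - (-5)*1 = 2 - (-5) = 7
|a wedge b|^2 = (-6)^2 + (-16)^2 + 7^2
= 36 + 256 + 49
= 341


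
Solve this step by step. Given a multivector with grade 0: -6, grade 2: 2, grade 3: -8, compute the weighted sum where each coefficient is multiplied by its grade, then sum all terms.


Grade-weighted sum = sum of grade_k * coefficient_k
0*(-6) = 0
2*2 = 4
3*(-8) = -24
Total = 0 + 4 + (-24) = -20


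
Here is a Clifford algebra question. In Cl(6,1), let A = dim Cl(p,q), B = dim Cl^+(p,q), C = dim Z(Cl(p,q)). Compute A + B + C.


n = 6 + 1 = 7
Total dim = 2^7 = 128
Even subalgebra dim = 2^6 = 64
n is odd, so center dim = 2
Sum = 128 + 64 + 2 = 194


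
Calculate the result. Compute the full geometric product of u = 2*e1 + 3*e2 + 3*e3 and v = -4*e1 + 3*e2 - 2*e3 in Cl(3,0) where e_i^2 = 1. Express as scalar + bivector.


In Cl(3,0): e_i^2 = 1, e_ie_j = -e_je_i for i != j.
Scalar part = u . v = 2*(-4) + 3*3 + 3*(-2)
= -8 + 9 + (-6) = -5
e12 coeff = 2*3 - 3*(-4) = 6 - (-12) = 18
e13 coeff = 2*(-2) - 3*(-4) = -4 - (-12) = 8
e23 coeff = 3*(-2) - 3*3 = -6 - 9 = -15
uv = -5 + 18*e12 + 8*e13 - 15*e23


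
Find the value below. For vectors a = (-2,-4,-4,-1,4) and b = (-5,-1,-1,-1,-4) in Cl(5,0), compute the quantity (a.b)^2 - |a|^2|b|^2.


a . b = (-2)*(-5) + (-4)*(-1) + (-4)*(-1) + (-1)*(-1) + 4*(-4)
= 10 + 4 + 4 + 1 + (-16) = 3
|a|^2 = (-2)^2 + (-4)^2 + (-4)^2 + (-1)^2 + 4^2 = 53
|b|^2 = (-5)^2 + (-1)^2 + (-1)^2 + (-1)^2 + (-4)^2 = 44
(a.b)^2 = 3^2 = 9
|a|^2 * |b|^2 = 53 * 44 = 2332
Result = 9 - 2332 = -2323


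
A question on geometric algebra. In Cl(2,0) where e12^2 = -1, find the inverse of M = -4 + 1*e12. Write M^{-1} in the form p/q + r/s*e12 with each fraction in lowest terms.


M = -4 + 1*e12, where e12^2 = -1.
Since M commutes with its reverse ~M = a - b*e12, M * ~M = a^2 - b^2*e12^2 = a^2 + b^2.
So M^{-1} = ~M / (a^2 + b^2) = (a - b*e12)/(a^2 + b^2).
a^2 + b^2 = 16 + 1 = 17
Scalar part = -4/17 = -4/17
Bivector coeff = -1/17 = -1/17
M^{-1} = -4/17 - 1/17*e12


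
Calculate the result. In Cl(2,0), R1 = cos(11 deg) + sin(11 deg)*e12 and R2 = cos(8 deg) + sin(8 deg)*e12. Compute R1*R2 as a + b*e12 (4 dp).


Same-plane rotors commute and their half-angles add:
R1*R2 = cos(a1 + a2) + sin(a1 + a2)*e12.
a1 + a2 = 11 + 8 = 19 deg
cos(19 deg) = 0.9455
sin(19 deg) = 0.3256
R1*R2 = 0.9455 + 0.3256*e12


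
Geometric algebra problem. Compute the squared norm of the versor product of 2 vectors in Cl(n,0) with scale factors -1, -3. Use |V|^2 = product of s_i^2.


Each vector v_i has |v_i|^2 = s_i^2
Squared scales: (-1)^2 = 1, (-3)^2 = 9
|V|^2 = 1 * 9
= 9


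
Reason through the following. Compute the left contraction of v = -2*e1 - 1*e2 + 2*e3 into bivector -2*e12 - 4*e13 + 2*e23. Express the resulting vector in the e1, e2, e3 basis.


Left contraction v _| B = <vB>_1 (grade-1 part of the geometric product vB).
Using e1_|e12 = e2, e2_|e12 = -e1, e1_|e13 = e3, e3_|e13 = -e1, e2_|e23 = e3, e3_|e23 = -e2:
e1 coeff: -v2*b12 - v3*b13 = -(-1)*(-2) - (2)*(-4) = 6
e2 coeff: v1*b12 - v3*b23 = (-2)*(-2) - (2)*(2) = 0
e3 coeff: v1*b13 + v2*b23 = (-2)*(-4) + (-1)*(2) = 6
v _| B = 6*e1 + 0*e2 + 6*e3


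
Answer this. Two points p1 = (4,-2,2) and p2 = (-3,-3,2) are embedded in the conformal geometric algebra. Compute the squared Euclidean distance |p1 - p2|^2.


p1 - p2 = (7, 1, 0)
|p1 - p2|^2 = 7^2 + 1^2 + 0^2
= 49 + 1 + 0
= 50


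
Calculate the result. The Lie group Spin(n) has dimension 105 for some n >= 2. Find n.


dim Spin(n) = dim so(n) = n(n-1)/2.
Solve n(n-1)/2 = 105, i.e. n^2 - n - 210 = 0.
Discriminant = 1 + 8*105 = 841
n = (1 + sqrt(841))/2 = (1 + 29)/2 = 15


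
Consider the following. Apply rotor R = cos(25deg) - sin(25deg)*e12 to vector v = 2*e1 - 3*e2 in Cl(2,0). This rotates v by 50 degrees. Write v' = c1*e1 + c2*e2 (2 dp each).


Rotor R = cos(25deg) - sin(25deg)*e12
Rotation angle theta = 2 * 25 = 50 degrees
v' = R*v*~R rotates v by theta.
cos(50deg) = 0.6428, sin(50deg) = 0.7660
v'_1 = 2*cos(50deg) - (-3)*sin(50deg)
= 2*0.6428 - (-3)*0.7660
= 3.58
v'_2 = 2*sin(50deg) + (-3)*cos(50deg)
= 2*0.7660 + (-3)*0.6428
= -0.40
v' = 3.58*e1 - 0.40*e2


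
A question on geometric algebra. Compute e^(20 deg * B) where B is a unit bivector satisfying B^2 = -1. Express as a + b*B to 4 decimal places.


For a unit bivector B with B^2 = -1, the exponential series gives
e^(theta*B) = cos(theta) + sin(theta)*B (the GA analogue of Euler's formula).
theta = 20 degrees = 0.349066 rad
cos(20 deg) = 0.9397
sin(20 deg) = 0.3420
exp(theta*B) = 0.9397 + 0.3420*B


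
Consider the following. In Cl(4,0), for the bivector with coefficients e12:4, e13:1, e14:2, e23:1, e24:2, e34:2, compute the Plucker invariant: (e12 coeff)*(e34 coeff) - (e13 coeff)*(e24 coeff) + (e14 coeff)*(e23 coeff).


Plucker relation: af - be + cd
a*f = 4*2 = 8
b*e = 1*2 = 2
c*d = 2*1 = 2
af - be + cd = 8 - 2 + 2
= 8


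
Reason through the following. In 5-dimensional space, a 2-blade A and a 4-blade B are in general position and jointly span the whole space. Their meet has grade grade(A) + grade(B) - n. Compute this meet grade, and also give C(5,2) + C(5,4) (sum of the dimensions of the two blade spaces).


Meet grade = grade(A) + grade(B) - n
= 2 + 4 - 5 = 1
C(5,2) = 10
C(5,4) = 5
dim_A + dim_B = 10 + 5 = 15


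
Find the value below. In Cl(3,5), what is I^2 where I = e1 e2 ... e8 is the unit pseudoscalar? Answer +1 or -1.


The pseudoscalar I = e1...e_n (product of all n generators) of Cl(p,q) satisfies I^2 = (-1)^(q + n(n-1)/2).
p = 3, q = 5, n = p + q = 8
n(n-1)/2 = 8 * 7 / 2 = 28
Exponent = q + n(n-1)/2 = 5 + 28 = 33
I^2 = (-1)^33 = -1


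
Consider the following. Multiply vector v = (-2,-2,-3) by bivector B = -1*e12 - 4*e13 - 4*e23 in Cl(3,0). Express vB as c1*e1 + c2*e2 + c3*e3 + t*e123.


vB has grade-1 (vector) and grade-3 (trivector) parts: vB = (v _| B) + (v ^ B).
Vector part <vB>_1:
  e1: -v2*b12 - v3*b13 = -(-2)*(-1) - (-3)*(-4) = -14
  e2: v1*b12 - v3*b23 = (-2)*(-1) - (-3)*(-4) = -10
  e3: v1*b13 + v2*b23 = (-2)*(-4) + (-2)*(-4) = 16
Trivector part <vB>_3:
  e123: v1*b23 - v2*b13 + v3*b12 = (-2)*(-4) - (-2)*(-4) + (-3)*(-1) = 3
vB = -14*e1 - 10*e2 + 16*e3 + 3*e123


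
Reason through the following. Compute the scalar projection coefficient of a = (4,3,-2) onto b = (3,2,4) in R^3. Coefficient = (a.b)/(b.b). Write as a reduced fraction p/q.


Projection coefficient = (a . b) / (b . b)
a . b = 4*3 + 3*2 + (-2)*4
= 12 + 6 + (-8) = 10
b . b = 3^2 + 2^2 + 4^2
= 9 + 4 + 16 = 29
Coefficient = 10/29
In lowest terms: 10/29


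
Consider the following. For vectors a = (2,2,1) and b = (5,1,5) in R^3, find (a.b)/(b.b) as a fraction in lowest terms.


Projection coefficient = (a . b) / (b . b)
a . b = 2*5 + 2*1 + 1*5
= 10 + 2 + 5 = 17
b . b = 5^2 + 1^2 + 5^2
= 25 + 1 + 25 = 51
Coefficient = 17/51
In lowest terms: 1/3


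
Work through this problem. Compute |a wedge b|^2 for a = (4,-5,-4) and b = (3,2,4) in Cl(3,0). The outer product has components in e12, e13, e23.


a wedge b = (a1*b2 - a2*b1)*e12 + (a1*b3 - a3*b1)*e13 + (a2*b3 - a3*b2)*e23
e12 coeff: 4*2 - (-5)*3 = 8 - (-15) = 23
e13 coeff: 4*4 - (-4)*3 = 16 - (-12) = 28
e23 coeff: (-5)*4 - (-4)*2 = -20 - (-8) = -12
|a wedge b|^2 = 23^2 + 28^2 + (-12)^2
= 529 + 784 + 144
= 1457


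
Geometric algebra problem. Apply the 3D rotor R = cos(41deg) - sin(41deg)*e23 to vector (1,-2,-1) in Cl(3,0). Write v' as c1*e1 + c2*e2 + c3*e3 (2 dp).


Rotor R = cos(41deg) - sin(41deg)*e23
Rotation angle theta = 2 * 41 = 82 degrees in the e23 plane (e2 -> e3).
The component perpendicular to the plane (e1) is invariant: v'_1 = v1 = 1.00
cos(82deg) = 0.1392, sin(82deg) = 0.9903
v'_2 = v2*cos(theta) - v3*sin(theta) = -2*0.1392 - (-1)*0.9903 = 0.71
v'_3 = v2*sin(theta) + v3*cos(theta) = -2*0.9903 + (-1)*0.1392 = -2.12
v' = 1.00*e1 + 0.71*e2 - 2.12*e3


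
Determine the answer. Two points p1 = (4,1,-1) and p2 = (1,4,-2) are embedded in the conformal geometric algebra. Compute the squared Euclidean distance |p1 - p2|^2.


p1 - p2 = (3, -3, 1)
|p1 - p2|^2 = 3^2 + (-3)^2 + 1^2
= 9 + 9 + 1
= 19


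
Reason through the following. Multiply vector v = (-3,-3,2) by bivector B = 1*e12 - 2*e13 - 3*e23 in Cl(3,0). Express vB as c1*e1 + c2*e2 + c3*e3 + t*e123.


vB has grade-1 (vector) and grade-3 (trivector) parts: vB = (v _| B) + (v ^ B).
Vector part <vB>_1:
  e1: -v2*b12 - v3*b13 = -(-3)*(1) - (2)*(-2) = 7
  e2: v1*b12 - v3*b23 = (-3)*(1) - (2)*(-3) = 3
  e3: v1*b13 + v2*b23 = (-3)*(-2) + (-3)*(-3) = 15
Trivector part <vB>_3:
  e123: v1*b23 - v2*b13 + v3*b12 = (-3)*(-3) - (-3)*(-2) + (2)*(1) = 5
vB = 7*e1 + 3*e2 + 15*e3 + 5*e123


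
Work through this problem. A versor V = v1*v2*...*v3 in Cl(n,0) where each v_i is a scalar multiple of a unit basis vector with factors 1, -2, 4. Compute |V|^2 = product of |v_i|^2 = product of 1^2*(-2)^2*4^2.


Each vector v_i has |v_i|^2 = s_i^2
Squared scales: 1^2 = 1, (-2)^2 = 4, 4^2 = 16
|V|^2 = 1 * 4 * 16
= 64


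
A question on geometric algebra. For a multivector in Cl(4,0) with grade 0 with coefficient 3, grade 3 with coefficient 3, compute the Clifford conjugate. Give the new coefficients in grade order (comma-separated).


Clifford conjugate sign for grade k: (-1)^(k(k+1)/2)
Grade 0: (-1)^(0*1/2) = (-1)^0 = 1, coeff 3 -> 3
Grade 3: (-1)^(3*4/2) = (-1)^6 = 1, coeff 3 -> 3
Conjugated coefficients: 3, 3


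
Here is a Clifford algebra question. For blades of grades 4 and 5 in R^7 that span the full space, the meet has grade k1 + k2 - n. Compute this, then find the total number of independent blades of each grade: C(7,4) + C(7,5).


Meet grade = grade(A) + grade(B) - n
= 4 + 5 - 7 = 2
C(7,4) = 35
C(7,5) = 21
dim_A + dim_B = 35 + 21 = 56


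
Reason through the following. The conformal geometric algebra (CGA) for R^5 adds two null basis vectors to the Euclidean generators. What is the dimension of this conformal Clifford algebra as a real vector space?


The conformal model of R^5 uses Cl(6,1): the 5 Euclidean generators plus two extra orthogonal generators e+ (e+^2 = +1) and e- (e-^2 = -1), from which the null vectors e0, einf are built.
Number of generators m = 5 + 2 = 7.
dim Cl(p,q) = 2^m = 2^7 = 128


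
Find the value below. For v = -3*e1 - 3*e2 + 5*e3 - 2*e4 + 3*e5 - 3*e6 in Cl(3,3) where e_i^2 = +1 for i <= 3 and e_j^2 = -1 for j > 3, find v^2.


v^2 = sum of c_i^2 * e_i^2
Positive signature terms (e_i^2 = +1): (-3)^2 + (-3)^2 + 5^2 = 43
Negative signature terms (e_j^2 = -1): (-2)^2 + 3^2 + (-3)^2 = 22
v^2 = 43 - 22 = 21


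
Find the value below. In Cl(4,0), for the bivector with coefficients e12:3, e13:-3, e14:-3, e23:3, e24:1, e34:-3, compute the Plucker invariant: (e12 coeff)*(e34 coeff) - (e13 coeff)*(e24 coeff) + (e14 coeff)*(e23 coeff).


Plucker relation: af - be + cd
a*f = 3*(-3) = -9
b*e = (-3)*1 = -3
c*d = (-3)*3 = -9
af - be + cd = -9 - (-3) + (-9)
= -15


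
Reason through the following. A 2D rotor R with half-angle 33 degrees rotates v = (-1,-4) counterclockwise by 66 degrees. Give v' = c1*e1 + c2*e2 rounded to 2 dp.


Rotor R = cos(33deg) - sin(33deg)*e12
Rotation angle theta = 2 * 33 = 66 degrees
v' = R*v*~R rotates v by theta.
cos(66deg) = 0.4067, sin(66deg) = 0.9135
v'_1 = -1*cos(66deg) - (-4)*sin(66deg)
= -1*0.4067 - (-4)*0.9135
= 3.25
v'_2 = -1*sin(66deg) + (-4)*cos(66deg)
= -1*0.9135 + (-4)*0.4067
= -2.54
v' = 3.25*e1 - 2.54*e2


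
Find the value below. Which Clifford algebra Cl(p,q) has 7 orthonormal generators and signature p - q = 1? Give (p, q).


We need p + q = 7 and p - q = 1.
Adding: 2p = 7 + 1 = 8, so p = 4.
Then q = 7 - 4 = 3.
(p, q) = (4, 3)


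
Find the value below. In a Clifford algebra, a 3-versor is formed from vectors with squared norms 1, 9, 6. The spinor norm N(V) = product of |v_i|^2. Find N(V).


Spinor norm N(V) = |v1|^2 * |v2|^2 * ... * |v3|^2
= 1 * 9 * 6
Running product: 1, 9, 54
N(V) = 54


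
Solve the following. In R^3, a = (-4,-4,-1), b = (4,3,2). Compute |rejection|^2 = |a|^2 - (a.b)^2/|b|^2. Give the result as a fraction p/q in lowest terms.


|a|^2 = (-4)^2 + (-4)^2 + (-1)^2 = 33
|b|^2 = 4^2 + 3^2 + 2^2 = 29
a . b = (-4)*4 + (-4)*3 + (-1)*2 = -30
(a.b)^2 = (-30)^2 = 900
|rej|^2 = 33 - 900/29
= (957 - 900)/29
= 57/29
In lowest terms: 57/29


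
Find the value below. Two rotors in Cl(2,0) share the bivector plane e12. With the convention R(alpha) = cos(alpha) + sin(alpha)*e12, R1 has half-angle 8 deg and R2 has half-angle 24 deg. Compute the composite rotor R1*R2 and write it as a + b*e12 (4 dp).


Same-plane rotors commute and their half-angles add:
R1*R2 = cos(a1 + a2) + sin(a1 + a2)*e12.
a1 + a2 = 8 + 24 = 32 deg
cos(32 deg) = 0.8480
sin(32 deg) = 0.5299
R1*R2 = 0.8480 + 0.5299*e12


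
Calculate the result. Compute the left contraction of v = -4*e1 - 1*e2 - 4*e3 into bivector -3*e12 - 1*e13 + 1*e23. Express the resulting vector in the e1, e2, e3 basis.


Left contraction v _| B = <vB>_1 (grade-1 part of the geometric product vB).
Using e1_|e12 = e2, e2_|e12 = -e1, e1_|e13 = e3, e3_|e13 = -e1, e2_|e23 = e3, e3_|e23 = -e2:
e1 coeff: -v2*b12 - v3*b13 = -(-1)*(-3) - (-4)*(-1) = -7
e2 coeff: v1*b12 - v3*b23 = (-4)*(-3) - (-4)*(1) = 16
e3 coeff: v1*b13 + v2*b23 = (-4)*(-1) + (-1)*(1) = 3
v _| B = -7*e1 + 16*e2 + 3*e3


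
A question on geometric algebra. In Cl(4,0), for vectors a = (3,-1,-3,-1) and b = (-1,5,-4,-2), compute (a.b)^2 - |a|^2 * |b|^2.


a . b = 3*(-1) + (-1)*5 + (-3)*(-4) + (-1)*(-2)
= -3 + (-5) + 12 + 2 = 6
|a|^2 = 3^2 + (-1)^2 + (-3)^2 + (-1)^2 = 20
|b|^2 = (-1)^2 + 5^2 + (-4)^2 + (-2)^2 = 46
(a.b)^2 = 6^2 = 36
|a|^2 * |b|^2 = 20 * 46 = 920
Result = 36 - 920 = -884


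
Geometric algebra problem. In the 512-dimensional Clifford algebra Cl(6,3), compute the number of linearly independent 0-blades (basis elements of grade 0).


Number of grade-k basis blades in Cl(p,q) with n = p + q is C(n, k).
n = 6 + 3 = 9
C(9, 0) = 9! / (0! * 9!)
= 362880 / (1 * 362880)
= 1


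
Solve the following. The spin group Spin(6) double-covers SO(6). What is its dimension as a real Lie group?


Spin(n) double-covers SO(n); both have Lie algebra so(n) of dimension n(n-1)/2.
n = 6
n(n-1) = 6 * 5 = 30
dim Spin(6) = 30/2 = 15


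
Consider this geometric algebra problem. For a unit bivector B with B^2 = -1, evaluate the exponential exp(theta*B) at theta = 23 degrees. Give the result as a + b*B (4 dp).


For a unit bivector B with B^2 = -1, the exponential series gives
e^(theta*B) = cos(theta) + sin(theta)*B (the GA analogue of Euler's formula).
theta = 23 degrees = 0.401426 rad
cos(23 deg) = 0.9205
sin(23 deg) = 0.3907
exp(theta*B) = 0.9205 + 0.3907*B
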